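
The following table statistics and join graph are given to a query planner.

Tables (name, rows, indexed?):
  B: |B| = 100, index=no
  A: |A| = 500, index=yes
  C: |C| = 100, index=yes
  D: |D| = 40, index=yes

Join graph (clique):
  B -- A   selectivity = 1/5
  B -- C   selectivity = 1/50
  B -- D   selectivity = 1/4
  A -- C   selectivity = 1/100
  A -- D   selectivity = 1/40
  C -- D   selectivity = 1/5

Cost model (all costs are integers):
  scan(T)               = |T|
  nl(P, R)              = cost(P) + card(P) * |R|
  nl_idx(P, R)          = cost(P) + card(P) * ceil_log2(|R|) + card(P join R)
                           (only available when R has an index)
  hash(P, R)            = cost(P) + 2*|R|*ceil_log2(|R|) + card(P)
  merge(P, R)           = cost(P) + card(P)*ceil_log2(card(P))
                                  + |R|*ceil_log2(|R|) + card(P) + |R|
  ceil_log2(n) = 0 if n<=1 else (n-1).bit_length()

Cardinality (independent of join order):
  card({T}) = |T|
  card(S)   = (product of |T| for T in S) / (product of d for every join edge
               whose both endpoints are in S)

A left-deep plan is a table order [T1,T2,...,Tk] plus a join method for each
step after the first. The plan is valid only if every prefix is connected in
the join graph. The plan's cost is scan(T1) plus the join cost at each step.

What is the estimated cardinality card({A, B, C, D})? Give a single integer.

10

Tables in S: A(500), B(100), C(100), D(40)
Edges inside S: B-A(d=5), B-C(d=50), B-D(d=4), A-C(d=100), A-D(d=40), C-D(d=5)
numerator = 500 * 100 * 100 * 40 = 200000000
denominator = 5 * 50 * 4 * 100 * 40 * 5 = 20000000
card(S) = 200000000 / 20000000 = 10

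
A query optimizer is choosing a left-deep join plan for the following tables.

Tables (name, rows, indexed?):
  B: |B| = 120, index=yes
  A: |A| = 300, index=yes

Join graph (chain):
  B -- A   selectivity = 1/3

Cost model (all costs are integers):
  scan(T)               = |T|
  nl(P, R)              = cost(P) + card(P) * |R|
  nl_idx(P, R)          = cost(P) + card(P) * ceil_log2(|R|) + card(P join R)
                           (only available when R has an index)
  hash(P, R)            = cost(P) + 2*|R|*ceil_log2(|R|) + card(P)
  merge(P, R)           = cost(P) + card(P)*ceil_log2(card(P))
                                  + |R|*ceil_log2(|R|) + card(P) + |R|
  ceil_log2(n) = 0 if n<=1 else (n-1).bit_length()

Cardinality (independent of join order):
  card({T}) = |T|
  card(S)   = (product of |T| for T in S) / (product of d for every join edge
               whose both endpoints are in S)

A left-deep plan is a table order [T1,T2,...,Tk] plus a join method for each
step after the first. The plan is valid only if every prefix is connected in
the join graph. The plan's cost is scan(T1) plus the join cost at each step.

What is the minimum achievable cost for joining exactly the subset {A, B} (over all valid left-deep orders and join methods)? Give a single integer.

Selinger DP over subsets of {A,B}:
  {B}: scan cost=120, card=120
  {A}: scan cost=300, card=300
  {AB}: card=12000; try (B,hash)→2280, (A,merge)→4080, (B,merge)→4260, (A,hash)→5640, (A,nl_idx)→13200, (B,nl_idx)→14400 …(+2); best=2280 via (B,hash)

2280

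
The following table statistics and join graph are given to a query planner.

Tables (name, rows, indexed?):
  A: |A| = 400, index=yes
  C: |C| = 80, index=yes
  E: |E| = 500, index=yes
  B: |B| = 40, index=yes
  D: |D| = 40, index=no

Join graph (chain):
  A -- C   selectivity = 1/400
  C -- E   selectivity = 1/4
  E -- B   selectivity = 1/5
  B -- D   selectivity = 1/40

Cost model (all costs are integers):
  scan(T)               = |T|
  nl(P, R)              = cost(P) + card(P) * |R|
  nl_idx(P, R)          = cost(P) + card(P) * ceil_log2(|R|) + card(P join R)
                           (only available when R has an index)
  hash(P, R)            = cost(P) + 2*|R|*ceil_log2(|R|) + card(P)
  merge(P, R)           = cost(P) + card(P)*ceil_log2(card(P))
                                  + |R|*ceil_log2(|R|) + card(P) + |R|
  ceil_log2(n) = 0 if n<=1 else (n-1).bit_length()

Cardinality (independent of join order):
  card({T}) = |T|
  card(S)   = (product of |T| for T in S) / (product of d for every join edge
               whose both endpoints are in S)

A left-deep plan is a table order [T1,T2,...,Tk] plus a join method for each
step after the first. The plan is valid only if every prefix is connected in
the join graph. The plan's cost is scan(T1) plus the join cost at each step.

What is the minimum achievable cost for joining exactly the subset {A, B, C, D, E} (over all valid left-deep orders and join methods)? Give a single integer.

97000

Selinger DP over subsets of {A,B,C,D,E}:
  {A}: scan cost=400, card=400
  {C}: scan cost=80, card=80
  {E}: scan cost=500, card=500
  {B}: scan cost=40, card=40
  {D}: scan cost=40, card=40
  {AC}: card=80; try (A,nl_idx)→880, (C,hash)→1920, (C,nl_idx)→3280, (A,merge)→4720, (C,merge)→5040, (A,hash)→7360 …(+2); best=880 via (A,nl_idx)
  {CE}: card=10000; try (C,hash)→2120, (E,merge)→5720, (C,merge)→6140, (E,hash)→9160, (E,nl_idx)→10800, (C,nl_idx)→14000 …(+2); best=2120 via (C,hash)
  {BE}: card=4000; try (B,hash)→1480, (E,nl_idx)→4400, (E,merge)→5320, (B,merge)→5780, (B,nl_idx)→7500, (E,hash)→9080 …(+2); best=1480 via (B,hash)
  {BD}: card=40; try (B,nl_idx)→320, (D,hash)→560, (B,hash)→560, (D,merge)→600, (B,merge)→600, (D,nl)→1640 …(+1); best=320 via (B,nl_idx)
  {ACE}: card=10000; try (E,merge)→6520, (E,hash)→9960, (E,nl_idx)→11600, (A,hash)→19320, (E,nl)→40880, (A,nl_idx)→102120 …(+2); best=6520 via (E,merge)
  {BCE}: card=80000; try (C,hash)→6600, (B,hash)→12600, (C,merge)→54120, (C,nl_idx)→109480, (B,nl_idx)→142120, (B,merge)→152400 …(+2); best=6600 via (C,hash)
  {BDE}: card=4000; try (E,nl_idx)→4680, (E,merge)→5600, (D,hash)→5960, (E,hash)→9360, (E,nl)→20320, (D,merge)→53760 …(+1); best=4680 via (E,nl_idx)
  {ABCE}: card=80000; try (B,hash)→17000, (A,hash)→93800, (B,nl_idx)→146520, (B,merge)→156800, (B,nl)→406520, (A,nl_idx)→806600 …(+2); best=17000 via (B,hash)
  {BCDE}: card=80000; try (C,hash)→9800, (C,merge)→57320, (D,hash)→87080, (C,nl_idx)→112680, (C,nl)→324680, (D,merge)→1446880 …(+1); best=9800 via (C,hash)
  {ABCDE}: card=80000; try (A,hash)→97000, (D,hash)→97480, (A,nl_idx)→809800, (A,merge)→1453800, (D,merge)→1457280, (D,nl)→3217000 …(+1); best=97000 via (A,hash)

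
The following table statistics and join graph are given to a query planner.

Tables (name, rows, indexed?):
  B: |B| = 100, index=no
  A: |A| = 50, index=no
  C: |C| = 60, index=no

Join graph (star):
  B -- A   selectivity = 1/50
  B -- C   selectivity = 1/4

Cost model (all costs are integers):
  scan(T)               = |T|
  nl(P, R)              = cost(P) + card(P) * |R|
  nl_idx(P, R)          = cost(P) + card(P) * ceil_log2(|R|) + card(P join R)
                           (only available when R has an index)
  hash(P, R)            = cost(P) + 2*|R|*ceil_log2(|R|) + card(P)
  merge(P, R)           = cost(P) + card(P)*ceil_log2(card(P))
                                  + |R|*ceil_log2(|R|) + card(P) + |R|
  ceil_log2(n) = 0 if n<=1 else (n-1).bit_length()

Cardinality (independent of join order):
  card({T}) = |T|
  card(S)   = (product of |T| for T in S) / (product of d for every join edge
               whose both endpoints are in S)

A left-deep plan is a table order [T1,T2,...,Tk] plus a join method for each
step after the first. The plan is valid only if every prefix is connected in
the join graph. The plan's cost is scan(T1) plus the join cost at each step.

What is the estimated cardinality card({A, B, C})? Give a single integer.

Tables in S: A(50), B(100), C(60)
Edges inside S: B-A(d=50), B-C(d=4)
numerator = 50 * 100 * 60 = 300000
denominator = 50 * 4 = 200
card(S) = 300000 / 200 = 1500

1500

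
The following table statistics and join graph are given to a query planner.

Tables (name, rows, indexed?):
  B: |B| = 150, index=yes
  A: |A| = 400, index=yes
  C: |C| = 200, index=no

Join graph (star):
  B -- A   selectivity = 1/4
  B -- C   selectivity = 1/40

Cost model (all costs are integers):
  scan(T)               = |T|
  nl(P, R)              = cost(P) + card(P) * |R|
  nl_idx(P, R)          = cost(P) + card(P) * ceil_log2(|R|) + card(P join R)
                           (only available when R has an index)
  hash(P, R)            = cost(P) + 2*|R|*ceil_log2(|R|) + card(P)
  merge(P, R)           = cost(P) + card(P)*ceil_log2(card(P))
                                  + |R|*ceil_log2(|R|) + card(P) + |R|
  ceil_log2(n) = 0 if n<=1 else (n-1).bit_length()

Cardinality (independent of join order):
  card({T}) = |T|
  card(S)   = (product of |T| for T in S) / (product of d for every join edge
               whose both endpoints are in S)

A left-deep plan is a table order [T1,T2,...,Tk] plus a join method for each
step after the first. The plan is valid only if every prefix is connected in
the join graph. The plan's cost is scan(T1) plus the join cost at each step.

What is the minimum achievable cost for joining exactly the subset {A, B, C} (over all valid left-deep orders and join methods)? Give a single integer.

Selinger DP over subsets of {A,B,C}:
  {B}: scan cost=150, card=150
  {A}: scan cost=400, card=400
  {C}: scan cost=200, card=200
  {AB}: card=15000; try (B,hash)→3200, (A,merge)→5500, (B,merge)→5750, (A,hash)→7500, (A,nl_idx)→16500, (B,nl_idx)→18600 …(+2); best=3200 via (B,hash)
  {BC}: card=750; try (B,nl_idx)→2550, (B,hash)→2800, (C,merge)→3300, (B,merge)→3350, (C,hash)→3500, (C,nl)→30150 …(+1); best=2550 via (B,nl_idx)
  {ABC}: card=75000; try (A,hash)→10500, (A,merge)→14800, (C,hash)→21400, (A,nl_idx)→84300, (C,merge)→230000, (A,nl)→302550 …(+1); best=10500 via (A,hash)

10500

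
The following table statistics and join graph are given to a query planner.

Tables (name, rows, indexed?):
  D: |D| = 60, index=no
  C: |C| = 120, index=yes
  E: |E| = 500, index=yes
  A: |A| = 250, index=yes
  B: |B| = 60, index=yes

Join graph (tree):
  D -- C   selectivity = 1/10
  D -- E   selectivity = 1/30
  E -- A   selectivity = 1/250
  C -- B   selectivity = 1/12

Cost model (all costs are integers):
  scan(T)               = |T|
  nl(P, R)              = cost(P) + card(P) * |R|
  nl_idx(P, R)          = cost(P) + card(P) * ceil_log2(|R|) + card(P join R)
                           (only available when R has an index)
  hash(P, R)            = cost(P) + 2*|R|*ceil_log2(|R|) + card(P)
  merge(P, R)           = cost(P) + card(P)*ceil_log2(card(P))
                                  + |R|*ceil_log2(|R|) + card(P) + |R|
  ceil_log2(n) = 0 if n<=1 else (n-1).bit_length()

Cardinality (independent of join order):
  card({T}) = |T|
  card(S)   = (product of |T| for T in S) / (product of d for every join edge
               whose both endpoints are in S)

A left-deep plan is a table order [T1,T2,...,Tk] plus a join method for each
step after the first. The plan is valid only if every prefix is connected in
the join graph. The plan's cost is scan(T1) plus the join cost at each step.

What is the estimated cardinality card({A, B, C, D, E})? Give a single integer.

Tables in S: A(250), B(60), C(120), D(60), E(500)
Edges inside S: D-C(d=10), D-E(d=30), E-A(d=250), C-B(d=12)
numerator = 250 * 60 * 120 * 60 * 500 = 54000000000
denominator = 10 * 30 * 250 * 12 = 900000
card(S) = 54000000000 / 900000 = 60000

60000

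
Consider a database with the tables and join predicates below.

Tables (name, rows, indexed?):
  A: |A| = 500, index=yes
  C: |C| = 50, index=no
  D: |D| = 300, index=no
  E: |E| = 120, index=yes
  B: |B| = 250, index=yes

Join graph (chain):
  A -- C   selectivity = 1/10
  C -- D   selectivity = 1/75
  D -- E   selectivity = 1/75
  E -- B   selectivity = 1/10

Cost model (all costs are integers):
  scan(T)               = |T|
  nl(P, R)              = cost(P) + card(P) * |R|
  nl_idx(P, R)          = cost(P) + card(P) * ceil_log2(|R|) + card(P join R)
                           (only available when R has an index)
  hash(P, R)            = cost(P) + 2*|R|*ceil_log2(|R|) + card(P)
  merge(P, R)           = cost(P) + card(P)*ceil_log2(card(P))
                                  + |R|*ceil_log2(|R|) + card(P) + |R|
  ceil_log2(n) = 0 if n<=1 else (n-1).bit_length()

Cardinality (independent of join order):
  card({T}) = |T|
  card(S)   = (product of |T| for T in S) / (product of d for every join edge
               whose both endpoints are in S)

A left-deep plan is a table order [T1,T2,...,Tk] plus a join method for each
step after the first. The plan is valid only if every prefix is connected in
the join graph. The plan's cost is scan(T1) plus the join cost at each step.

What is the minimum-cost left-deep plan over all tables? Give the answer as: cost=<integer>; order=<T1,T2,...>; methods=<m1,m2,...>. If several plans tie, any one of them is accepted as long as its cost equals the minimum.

cost=24240; order=D,C,E,B,A; methods=hash,nl_idx,hash,hash

Selinger DP (subsets sized 1..n):
  {A}: scan cost=500, card=500
  {C}: scan cost=50, card=50
  {D}: scan cost=300, card=300
  {E}: scan cost=120, card=120
  {B}: scan cost=250, card=250
  {AC}: card=2500; try (C,hash)→1600, (A,nl_idx)→3000, (A,merge)→5400, (C,merge)→5850, (A,hash)→9100, (A,nl)→25050 …(+1); best=1600 via (C,hash)
  {CD}: card=200; try (C,hash)→1200, (D,merge)→3400, (C,merge)→3650, (D,hash)→5500, (D,nl)→15050, (C,nl)→15300; best=1200 via (C,hash)
  {DE}: card=480; try (E,hash)→2280, (E,nl_idx)→2880, (D,merge)→4080, (E,merge)→4260, (D,hash)→5640, (D,nl)→36120 …(+1); best=2280 via (E,hash)
  {BE}: card=3000; try (E,hash)→2180, (B,merge)→3330, (E,merge)→3460, (B,nl_idx)→4080, (B,hash)→4240, (E,nl_idx)→5000 …(+2); best=2180 via (E,hash)
  {ACD}: card=10000; try (A,merge)→8000, (D,hash)→9500, (A,hash)→10400, (A,nl_idx)→13000, (D,merge)→37100, (A,nl)→101200 …(+1); best=8000 via (A,merge)
  {CDE}: card=320; try (E,nl_idx)→2920, (E,hash)→3080, (C,hash)→3360, (E,merge)→3960, (C,merge)→7430, (E,nl)→25200 …(+1); best=2920 via (E,nl_idx)
  {BDE}: card=12000; try (B,hash)→6760, (B,merge)→9330, (D,hash)→10580, (B,nl_idx)→18120, (D,merge)→44180, (B,nl)→122280 …(+1); best=6760 via (B,hash)
  {ACDE}: card=16000; try (A,merge)→11120, (A,hash)→12240, (E,hash)→19680, (A,nl_idx)→21800, (E,nl_idx)→94000, (E,merge)→158960 …(+2); best=11120 via (A,merge)
  {BCDE}: card=8000; try (B,hash)→7240, (B,merge)→8370, (B,nl_idx)→13480, (C,hash)→19360, (B,nl)→82920, (C,merge)→187110 …(+1); best=7240 via (B,hash)
  {ABCDE}: card=400000; try (A,hash)→24240, (B,hash)→31120, (A,merge)→124240, (B,merge)→253370, (A,nl_idx)→479240, (B,nl_idx)→539120 …(+2); best=24240 via (A,hash)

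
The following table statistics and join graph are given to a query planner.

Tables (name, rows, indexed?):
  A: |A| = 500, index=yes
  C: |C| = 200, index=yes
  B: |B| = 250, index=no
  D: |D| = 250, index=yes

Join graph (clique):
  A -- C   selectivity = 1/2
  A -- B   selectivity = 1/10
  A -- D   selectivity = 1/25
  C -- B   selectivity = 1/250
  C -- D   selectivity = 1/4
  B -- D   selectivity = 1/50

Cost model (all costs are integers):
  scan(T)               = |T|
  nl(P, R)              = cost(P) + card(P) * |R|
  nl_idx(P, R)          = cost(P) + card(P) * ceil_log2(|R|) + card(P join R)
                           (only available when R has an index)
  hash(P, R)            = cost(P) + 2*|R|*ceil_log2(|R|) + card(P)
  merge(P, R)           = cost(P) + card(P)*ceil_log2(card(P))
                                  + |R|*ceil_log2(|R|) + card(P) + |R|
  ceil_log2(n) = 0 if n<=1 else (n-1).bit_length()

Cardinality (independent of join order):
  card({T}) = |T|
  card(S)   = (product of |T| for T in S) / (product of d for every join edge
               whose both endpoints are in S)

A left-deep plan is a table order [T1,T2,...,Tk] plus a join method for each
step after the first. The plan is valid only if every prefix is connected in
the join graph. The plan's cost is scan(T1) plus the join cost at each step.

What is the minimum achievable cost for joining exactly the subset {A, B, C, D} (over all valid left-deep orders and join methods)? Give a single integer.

6800

Selinger DP over subsets of {A,B,C,D}:
  {A}: scan cost=500, card=500
  {C}: scan cost=200, card=200
  {B}: scan cost=250, card=250
  {D}: scan cost=250, card=250
  {AC}: card=50000; try (C,hash)→4200, (A,merge)→7000, (C,merge)→7300, (A,hash)→9400, (A,nl_idx)→52000, (C,nl_idx)→54500 …(+2); best=4200 via (C,hash)
  {AB}: card=12500; try (B,hash)→5000, (A,merge)→7500, (B,merge)→7750, (A,hash)→9500, (A,nl_idx)→15000, (A,nl)→125250 …(+1); best=5000 via (B,hash)
  {AD}: card=5000; try (D,hash)→5000, (A,merge)→7500, (A,nl_idx)→7500, (D,merge)→7750, (D,nl_idx)→9500, (A,hash)→9500 …(+2); best=5000 via (D,hash)
  {BC}: card=200; try (C,nl_idx)→2450, (C,hash)→3700, (B,merge)→4250, (C,merge)→4300, (B,hash)→4400, (B,nl)→50200 …(+1); best=2450 via (C,nl_idx)
  {CD}: card=12500; try (C,hash)→3700, (D,merge)→4250, (C,merge)→4300, (D,hash)→4400, (D,nl_idx)→14300, (C,nl_idx)→14750 …(+2); best=3700 via (C,hash)
  {BD}: card=1250; try (D,nl_idx)→3500, (D,hash)→4500, (B,hash)→4500, (D,merge)→4750, (B,merge)→4750, (D,nl)→62750 …(+1); best=3500 via (D,nl_idx)
  {ABC}: card=5000; try (A,merge)→9250, (A,nl_idx)→9250, (A,hash)→11650, (C,hash)→20700, (B,hash)→58200, (A,nl)→102450 …(+5); best=9250 via (A,merge)
  {ACD}: card=125000; try (C,hash)→13200, (A,hash)→25200, (D,hash)→58200, (C,merge)→76800, (C,nl_idx)→170000, (A,merge)→196200 …(+6); best=13200 via (C,hash)
  {ABD}: card=2500; try (A,hash)→13750, (B,hash)→14000, (A,nl_idx)→17250, (D,hash)→21500, (A,merge)→23500, (B,merge)→77250 …(+5); best=13750 via (A,hash)
  {BCD}: card=250; try (D,nl_idx)→4300, (D,merge)→6500, (D,hash)→6650, (C,hash)→7950, (C,nl_idx)→13750, (B,hash)→20200 …(+5); best=4300 via (D,nl_idx)
  {ABCD}: card=250; try (A,nl_idx)→6800, (A,merge)→11550, (A,hash)→13550, (D,hash)→18250, (C,hash)→19450, (C,nl_idx)→34000 …(+9); best=6800 via (A,nl_idx)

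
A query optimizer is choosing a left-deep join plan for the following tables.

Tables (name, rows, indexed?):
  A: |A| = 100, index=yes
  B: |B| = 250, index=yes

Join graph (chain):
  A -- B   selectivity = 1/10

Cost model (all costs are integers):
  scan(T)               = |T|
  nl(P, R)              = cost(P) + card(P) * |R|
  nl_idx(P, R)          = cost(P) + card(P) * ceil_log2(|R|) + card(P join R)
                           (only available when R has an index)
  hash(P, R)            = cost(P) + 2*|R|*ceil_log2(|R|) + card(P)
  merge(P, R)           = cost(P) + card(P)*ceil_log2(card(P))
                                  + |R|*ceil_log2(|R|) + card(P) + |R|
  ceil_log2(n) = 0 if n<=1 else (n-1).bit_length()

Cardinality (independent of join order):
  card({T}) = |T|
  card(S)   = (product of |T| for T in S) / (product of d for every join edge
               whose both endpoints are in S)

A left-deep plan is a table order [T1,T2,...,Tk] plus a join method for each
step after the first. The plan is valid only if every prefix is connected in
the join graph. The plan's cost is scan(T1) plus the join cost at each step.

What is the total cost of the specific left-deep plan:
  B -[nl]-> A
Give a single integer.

25250

step 1: scan B: cost=250, card=250
step 2: join A via nl
    card(P join A) = 250*100/(10) = 2500
    cost = 250 + 250*100 = 25250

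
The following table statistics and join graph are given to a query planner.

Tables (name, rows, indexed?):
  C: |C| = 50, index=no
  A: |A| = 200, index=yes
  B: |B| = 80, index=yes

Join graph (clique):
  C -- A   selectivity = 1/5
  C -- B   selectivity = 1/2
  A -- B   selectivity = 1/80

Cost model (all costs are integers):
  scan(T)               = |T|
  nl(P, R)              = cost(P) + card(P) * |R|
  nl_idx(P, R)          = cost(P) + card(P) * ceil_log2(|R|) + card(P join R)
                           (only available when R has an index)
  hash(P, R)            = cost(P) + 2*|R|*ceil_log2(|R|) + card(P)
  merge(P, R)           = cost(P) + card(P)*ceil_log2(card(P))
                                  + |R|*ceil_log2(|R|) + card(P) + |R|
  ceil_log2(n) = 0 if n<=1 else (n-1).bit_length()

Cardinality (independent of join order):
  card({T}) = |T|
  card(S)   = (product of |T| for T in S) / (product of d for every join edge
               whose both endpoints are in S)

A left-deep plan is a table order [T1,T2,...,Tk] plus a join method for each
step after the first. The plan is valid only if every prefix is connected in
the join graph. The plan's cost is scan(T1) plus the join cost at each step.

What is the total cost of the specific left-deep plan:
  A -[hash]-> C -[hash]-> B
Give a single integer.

4120

step 1: scan A: cost=200, card=200
step 2: join C via hash
    card(P join C) = 200*50/(5) = 2000
    cost = 200 + 2*50*6 + 200 = 1000
step 3: join B via hash
    card(P join B) = 2000*80/(2*80) = 1000
    cost = 1000 + 2*80*7 + 2000 = 4120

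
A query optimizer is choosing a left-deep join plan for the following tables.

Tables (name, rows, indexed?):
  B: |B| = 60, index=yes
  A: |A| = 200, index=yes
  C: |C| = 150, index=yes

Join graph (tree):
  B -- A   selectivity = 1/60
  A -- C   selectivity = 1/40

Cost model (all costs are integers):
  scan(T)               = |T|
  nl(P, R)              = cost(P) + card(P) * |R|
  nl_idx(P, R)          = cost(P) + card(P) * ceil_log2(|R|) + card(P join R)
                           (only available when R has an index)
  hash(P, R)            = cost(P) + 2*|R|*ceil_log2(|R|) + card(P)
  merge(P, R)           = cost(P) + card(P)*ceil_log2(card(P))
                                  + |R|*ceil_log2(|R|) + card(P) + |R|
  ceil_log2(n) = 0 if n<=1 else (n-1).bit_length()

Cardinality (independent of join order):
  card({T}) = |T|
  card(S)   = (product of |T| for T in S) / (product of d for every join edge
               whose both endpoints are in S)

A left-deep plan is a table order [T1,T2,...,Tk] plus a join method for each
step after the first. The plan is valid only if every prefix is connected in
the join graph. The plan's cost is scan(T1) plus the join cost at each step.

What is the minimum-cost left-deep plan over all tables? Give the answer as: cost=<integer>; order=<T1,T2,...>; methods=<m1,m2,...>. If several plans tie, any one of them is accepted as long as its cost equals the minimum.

cost=3090; order=B,A,C; methods=nl_idx,nl_idx

Selinger DP (subsets sized 1..n):
  {B}: scan cost=60, card=60
  {A}: scan cost=200, card=200
  {C}: scan cost=150, card=150
  {AB}: card=200; try (A,nl_idx)→740, (B,hash)→1120, (B,nl_idx)→1600, (A,merge)→2280, (B,merge)→2420, (A,hash)→3320 …(+2); best=740 via (A,nl_idx)
  {AC}: card=750; try (A,nl_idx)→2100, (C,nl_idx)→2550, (C,hash)→2800, (A,merge)→3300, (C,merge)→3350, (A,hash)→3500 …(+2); best=2100 via (A,nl_idx)
  {ABC}: card=750; try (C,nl_idx)→3090, (C,hash)→3340, (B,hash)→3570, (C,merge)→3890, (B,nl_idx)→7350, (B,merge)→10770 …(+2); best=3090 via (C,nl_idx)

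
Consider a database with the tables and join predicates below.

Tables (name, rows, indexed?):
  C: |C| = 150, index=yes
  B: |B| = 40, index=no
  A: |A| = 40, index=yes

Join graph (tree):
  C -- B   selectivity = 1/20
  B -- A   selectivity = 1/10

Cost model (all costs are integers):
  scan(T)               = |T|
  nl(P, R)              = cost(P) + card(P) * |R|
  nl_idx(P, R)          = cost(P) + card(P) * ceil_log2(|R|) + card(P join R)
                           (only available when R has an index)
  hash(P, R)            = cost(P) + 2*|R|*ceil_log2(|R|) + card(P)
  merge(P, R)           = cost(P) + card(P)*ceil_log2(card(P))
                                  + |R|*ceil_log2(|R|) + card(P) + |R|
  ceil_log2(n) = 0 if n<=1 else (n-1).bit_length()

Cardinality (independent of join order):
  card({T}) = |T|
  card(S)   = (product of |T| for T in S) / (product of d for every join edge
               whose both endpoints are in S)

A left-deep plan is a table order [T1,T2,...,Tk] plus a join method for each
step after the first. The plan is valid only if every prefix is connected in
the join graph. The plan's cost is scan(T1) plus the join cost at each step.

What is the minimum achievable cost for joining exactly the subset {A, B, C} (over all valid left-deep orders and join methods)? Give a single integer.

1440

Selinger DP over subsets of {A,B,C}:
  {C}: scan cost=150, card=150
  {B}: scan cost=40, card=40
  {A}: scan cost=40, card=40
  {BC}: card=300; try (C,nl_idx)→660, (B,hash)→780, (C,merge)→1670, (B,merge)→1780, (C,hash)→2480, (C,nl)→6040 …(+1); best=660 via (C,nl_idx)
  {AB}: card=160; try (A,nl_idx)→440, (B,hash)→560, (A,hash)→560, (B,merge)→600, (A,merge)→600, (B,nl)→1640 …(+1); best=440 via (A,nl_idx)
  {ABC}: card=1200; try (A,hash)→1440, (C,nl_idx)→2920, (C,hash)→3000, (C,merge)→3230, (A,nl_idx)→3660, (A,merge)→3940 …(+2); best=1440 via (A,hash)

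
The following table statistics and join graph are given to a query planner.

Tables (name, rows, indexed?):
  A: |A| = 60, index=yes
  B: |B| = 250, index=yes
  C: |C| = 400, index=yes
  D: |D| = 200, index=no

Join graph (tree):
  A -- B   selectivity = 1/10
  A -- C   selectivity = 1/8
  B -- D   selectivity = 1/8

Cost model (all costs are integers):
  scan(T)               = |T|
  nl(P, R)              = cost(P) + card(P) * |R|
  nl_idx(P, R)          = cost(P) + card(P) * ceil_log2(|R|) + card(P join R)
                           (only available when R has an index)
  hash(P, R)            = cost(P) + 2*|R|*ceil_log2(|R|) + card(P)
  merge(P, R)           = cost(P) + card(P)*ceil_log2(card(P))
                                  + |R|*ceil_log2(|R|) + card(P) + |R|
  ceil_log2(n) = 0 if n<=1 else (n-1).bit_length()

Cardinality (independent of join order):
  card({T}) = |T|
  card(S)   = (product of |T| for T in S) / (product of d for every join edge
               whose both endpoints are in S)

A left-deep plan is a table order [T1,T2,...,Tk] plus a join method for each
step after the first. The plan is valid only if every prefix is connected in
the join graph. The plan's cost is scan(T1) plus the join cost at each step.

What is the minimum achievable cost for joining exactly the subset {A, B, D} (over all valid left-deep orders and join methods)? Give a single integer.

Selinger DP over subsets of {A,B,D}:
  {A}: scan cost=60, card=60
  {B}: scan cost=250, card=250
  {D}: scan cost=200, card=200
  {AB}: card=1500; try (A,hash)→1220, (B,nl_idx)→2040, (B,merge)→2730, (A,merge)→2920, (A,nl_idx)→3250, (B,hash)→4120 …(+2); best=1220 via (A,hash)
  {BD}: card=6250; try (D,hash)→3700, (B,merge)→4250, (D,merge)→4300, (B,hash)→4400, (B,nl_idx)→8050, (B,nl)→50200 …(+1); best=3700 via (D,hash)
  {ABD}: card=37500; try (D,hash)→5920, (A,hash)→10670, (D,merge)→21020, (A,nl_idx)→78700, (A,merge)→91620, (D,nl)→301220 …(+1); best=5920 via (D,hash)

5920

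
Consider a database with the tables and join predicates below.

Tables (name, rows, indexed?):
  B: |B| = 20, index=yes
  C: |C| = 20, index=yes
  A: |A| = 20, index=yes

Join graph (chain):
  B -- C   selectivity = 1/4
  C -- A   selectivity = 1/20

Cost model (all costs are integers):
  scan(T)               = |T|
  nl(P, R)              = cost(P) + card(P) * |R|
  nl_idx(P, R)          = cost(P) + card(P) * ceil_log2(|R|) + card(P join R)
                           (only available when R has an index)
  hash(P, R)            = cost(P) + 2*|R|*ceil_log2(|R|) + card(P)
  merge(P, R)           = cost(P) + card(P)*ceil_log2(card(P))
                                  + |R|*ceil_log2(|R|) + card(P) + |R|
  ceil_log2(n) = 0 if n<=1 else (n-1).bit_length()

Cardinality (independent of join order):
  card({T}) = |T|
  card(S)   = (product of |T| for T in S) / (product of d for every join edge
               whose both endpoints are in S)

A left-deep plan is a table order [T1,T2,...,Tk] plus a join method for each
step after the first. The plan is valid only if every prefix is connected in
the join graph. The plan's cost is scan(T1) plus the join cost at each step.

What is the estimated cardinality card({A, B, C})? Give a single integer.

Tables in S: A(20), B(20), C(20)
Edges inside S: B-C(d=4), C-A(d=20)
numerator = 20 * 20 * 20 = 8000
denominator = 4 * 20 = 80
card(S) = 8000 / 80 = 100

100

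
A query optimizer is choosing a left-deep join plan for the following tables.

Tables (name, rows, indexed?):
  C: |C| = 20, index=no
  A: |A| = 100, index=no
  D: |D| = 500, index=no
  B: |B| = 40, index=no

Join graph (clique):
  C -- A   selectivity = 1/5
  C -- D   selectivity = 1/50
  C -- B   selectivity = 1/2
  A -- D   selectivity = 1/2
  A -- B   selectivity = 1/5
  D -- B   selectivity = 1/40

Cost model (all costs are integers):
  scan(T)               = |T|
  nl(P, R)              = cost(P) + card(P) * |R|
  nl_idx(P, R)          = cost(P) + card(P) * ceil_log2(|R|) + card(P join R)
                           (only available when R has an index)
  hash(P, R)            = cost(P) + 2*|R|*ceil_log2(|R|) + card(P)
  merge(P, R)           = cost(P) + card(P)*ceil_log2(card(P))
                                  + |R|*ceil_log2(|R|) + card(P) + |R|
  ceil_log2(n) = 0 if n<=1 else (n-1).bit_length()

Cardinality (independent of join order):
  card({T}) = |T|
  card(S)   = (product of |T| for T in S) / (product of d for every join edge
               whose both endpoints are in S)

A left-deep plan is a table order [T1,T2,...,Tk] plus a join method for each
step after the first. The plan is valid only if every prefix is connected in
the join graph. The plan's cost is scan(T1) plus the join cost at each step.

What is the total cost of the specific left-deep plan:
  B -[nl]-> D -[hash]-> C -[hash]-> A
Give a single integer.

step 1: scan B: cost=40, card=40
step 2: join D via nl
    card(P join D) = 40*500/(40) = 500
    cost = 40 + 40*500 = 20040
step 3: join C via hash
    card(P join C) = 500*20/(50*2) = 100
    cost = 20040 + 2*20*5 + 500 = 20740
step 4: join A via hash
    card(P join A) = 100*100/(5*2*5) = 200
    cost = 20740 + 2*100*7 + 100 = 22240

22240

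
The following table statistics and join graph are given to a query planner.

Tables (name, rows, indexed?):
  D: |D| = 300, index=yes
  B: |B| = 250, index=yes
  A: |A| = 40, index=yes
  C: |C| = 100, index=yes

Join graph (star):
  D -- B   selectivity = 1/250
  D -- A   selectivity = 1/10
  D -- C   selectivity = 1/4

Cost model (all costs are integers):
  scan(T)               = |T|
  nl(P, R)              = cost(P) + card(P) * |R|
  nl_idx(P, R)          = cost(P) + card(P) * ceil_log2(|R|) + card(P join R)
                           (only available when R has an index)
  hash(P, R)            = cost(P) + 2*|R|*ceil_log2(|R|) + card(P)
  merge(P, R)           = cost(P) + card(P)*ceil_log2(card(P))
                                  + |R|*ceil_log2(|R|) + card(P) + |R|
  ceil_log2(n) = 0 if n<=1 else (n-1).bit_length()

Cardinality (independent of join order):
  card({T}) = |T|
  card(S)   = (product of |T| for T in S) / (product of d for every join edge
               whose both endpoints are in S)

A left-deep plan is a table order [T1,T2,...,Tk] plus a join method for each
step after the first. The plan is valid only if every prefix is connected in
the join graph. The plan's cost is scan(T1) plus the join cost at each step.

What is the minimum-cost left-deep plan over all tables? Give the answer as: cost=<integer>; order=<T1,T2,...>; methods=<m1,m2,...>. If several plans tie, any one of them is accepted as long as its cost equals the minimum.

Selinger DP (subsets sized 1..n):
  {D}: scan cost=300, card=300
  {B}: scan cost=250, card=250
  {A}: scan cost=40, card=40
  {C}: scan cost=100, card=100
  {BD}: card=300; try (D,nl_idx)→2800, (B,nl_idx)→3000, (B,hash)→4600, (D,merge)→5500, (B,merge)→5550, (D,hash)→5900 …(+2); best=2800 via (D,nl_idx)
  {AD}: card=1200; try (A,hash)→1080, (D,nl_idx)→1600, (A,nl_idx)→3300, (D,merge)→3320, (A,merge)→3580, (D,hash)→5480 …(+2); best=1080 via (A,hash)
  {CD}: card=7500; try (C,hash)→2000, (D,merge)→3900, (C,merge)→4100, (D,hash)→5600, (D,nl_idx)→8500, (C,nl_idx)→9900 …(+2); best=2000 via (C,hash)
  {ABD}: card=1200; try (A,hash)→3580, (A,nl_idx)→5800, (A,merge)→6080, (B,hash)→6280, (B,nl_idx)→11880, (A,nl)→14800 …(+2); best=3580 via (A,hash)
  {BCD}: card=7500; try (C,hash)→4500, (C,merge)→6600, (C,nl_idx)→12400, (B,hash)→13500, (C,nl)→32800, (B,nl_idx)→69500 …(+2); best=4500 via (C,hash)
  {ACD}: card=30000; try (C,hash)→3680, (A,hash)→9980, (C,merge)→16280, (C,nl_idx)→39480, (A,nl_idx)→77000, (A,merge)→107280 …(+2); best=3680 via (C,hash)
  {ABCD}: card=30000; try (C,hash)→6180, (A,hash)→12480, (C,merge)→18780, (B,hash)→37680, (C,nl_idx)→41980, (A,nl_idx)→79500 …(+6); best=6180 via (C,hash)

cost=6180; order=B,D,A,C; methods=nl_idx,hash,hash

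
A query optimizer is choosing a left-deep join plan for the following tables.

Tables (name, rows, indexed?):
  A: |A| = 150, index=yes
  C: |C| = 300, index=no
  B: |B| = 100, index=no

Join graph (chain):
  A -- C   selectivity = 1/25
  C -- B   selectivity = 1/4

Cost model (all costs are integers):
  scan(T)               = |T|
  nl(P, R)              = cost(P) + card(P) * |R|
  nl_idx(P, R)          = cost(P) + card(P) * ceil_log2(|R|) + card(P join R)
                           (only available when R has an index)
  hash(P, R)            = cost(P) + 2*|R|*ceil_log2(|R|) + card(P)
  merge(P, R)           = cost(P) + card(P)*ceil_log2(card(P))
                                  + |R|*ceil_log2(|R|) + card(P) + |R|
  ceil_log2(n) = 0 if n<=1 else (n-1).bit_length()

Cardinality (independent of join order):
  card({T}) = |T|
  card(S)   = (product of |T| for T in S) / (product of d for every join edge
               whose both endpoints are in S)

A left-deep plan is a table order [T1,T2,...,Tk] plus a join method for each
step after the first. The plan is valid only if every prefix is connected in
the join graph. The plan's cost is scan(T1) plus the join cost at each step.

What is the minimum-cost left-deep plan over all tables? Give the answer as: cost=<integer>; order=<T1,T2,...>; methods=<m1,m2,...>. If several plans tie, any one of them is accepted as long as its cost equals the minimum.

Selinger DP (subsets sized 1..n):
  {A}: scan cost=150, card=150
  {C}: scan cost=300, card=300
  {B}: scan cost=100, card=100
  {AC}: card=1800; try (A,hash)→3000, (C,merge)→4500, (A,nl_idx)→4500, (A,merge)→4650, (C,hash)→5700, (C,nl)→45150 …(+1); best=3000 via (A,hash)
  {BC}: card=7500; try (B,hash)→2000, (C,merge)→3900, (B,merge)→4100, (C,hash)→5600, (C,nl)→30100, (B,nl)→30300; best=2000 via (B,hash)
  {ABC}: card=45000; try (B,hash)→6200, (A,hash)→11900, (B,merge)→25400, (A,nl_idx)→107000, (A,merge)→108350, (B,nl)→183000 …(+1); best=6200 via (B,hash)

cost=6200; order=C,A,B; methods=hash,hash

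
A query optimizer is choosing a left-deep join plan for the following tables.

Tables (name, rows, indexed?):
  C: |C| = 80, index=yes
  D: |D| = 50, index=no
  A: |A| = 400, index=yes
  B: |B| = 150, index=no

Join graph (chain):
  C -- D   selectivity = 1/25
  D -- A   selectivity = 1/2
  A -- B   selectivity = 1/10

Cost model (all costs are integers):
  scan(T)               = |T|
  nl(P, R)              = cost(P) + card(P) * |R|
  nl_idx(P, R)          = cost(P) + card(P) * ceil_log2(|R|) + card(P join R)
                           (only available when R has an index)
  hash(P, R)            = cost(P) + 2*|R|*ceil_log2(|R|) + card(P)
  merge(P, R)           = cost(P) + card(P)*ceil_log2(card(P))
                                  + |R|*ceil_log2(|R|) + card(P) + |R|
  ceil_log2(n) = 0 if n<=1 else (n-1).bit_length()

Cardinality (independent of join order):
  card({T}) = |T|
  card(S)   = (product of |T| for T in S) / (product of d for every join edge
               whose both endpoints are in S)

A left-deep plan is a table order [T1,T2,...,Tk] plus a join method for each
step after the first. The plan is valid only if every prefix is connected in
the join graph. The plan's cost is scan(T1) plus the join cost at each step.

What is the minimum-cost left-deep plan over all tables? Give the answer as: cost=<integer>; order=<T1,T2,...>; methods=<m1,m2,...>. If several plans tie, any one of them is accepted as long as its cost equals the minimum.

cost=40400; order=D,C,A,B; methods=nl_idx,merge,hash

Selinger DP (subsets sized 1..n):
  {C}: scan cost=80, card=80
  {D}: scan cost=50, card=50
  {A}: scan cost=400, card=400
  {B}: scan cost=150, card=150
  {CD}: card=160; try (C,nl_idx)→560, (D,hash)→760, (C,merge)→1040, (D,merge)→1070, (C,hash)→1220, (C,nl)→4050 …(+1); best=560 via (C,nl_idx)
  {AD}: card=10000; try (D,hash)→1400, (A,merge)→4400, (D,merge)→4750, (A,hash)→7300, (A,nl_idx)→10500, (A,nl)→20050 …(+1); best=1400 via (D,hash)
  {AB}: card=6000; try (B,hash)→3200, (A,merge)→5500, (B,merge)→5750, (A,hash)→7500, (A,nl_idx)→7500, (A,nl)→60150 …(+1); best=3200 via (B,hash)
  {ACD}: card=32000; try (A,merge)→6000, (A,hash)→7920, (C,hash)→12520, (A,nl_idx)→34000, (A,nl)→64560, (C,nl_idx)→103400 …(+2); best=6000 via (A,merge)
  {ABD}: card=150000; try (D,hash)→9800, (B,hash)→13800, (D,merge)→87550, (B,merge)→152750, (D,nl)→303200, (B,nl)→1501400; best=9800 via (D,hash)
  {ABCD}: card=480000; try (B,hash)→40400, (C,hash)→160920, (B,merge)→519350, (C,nl_idx)→1539800, (C,merge)→2860440, (B,nl)→4806000 …(+1); best=40400 via (B,hash)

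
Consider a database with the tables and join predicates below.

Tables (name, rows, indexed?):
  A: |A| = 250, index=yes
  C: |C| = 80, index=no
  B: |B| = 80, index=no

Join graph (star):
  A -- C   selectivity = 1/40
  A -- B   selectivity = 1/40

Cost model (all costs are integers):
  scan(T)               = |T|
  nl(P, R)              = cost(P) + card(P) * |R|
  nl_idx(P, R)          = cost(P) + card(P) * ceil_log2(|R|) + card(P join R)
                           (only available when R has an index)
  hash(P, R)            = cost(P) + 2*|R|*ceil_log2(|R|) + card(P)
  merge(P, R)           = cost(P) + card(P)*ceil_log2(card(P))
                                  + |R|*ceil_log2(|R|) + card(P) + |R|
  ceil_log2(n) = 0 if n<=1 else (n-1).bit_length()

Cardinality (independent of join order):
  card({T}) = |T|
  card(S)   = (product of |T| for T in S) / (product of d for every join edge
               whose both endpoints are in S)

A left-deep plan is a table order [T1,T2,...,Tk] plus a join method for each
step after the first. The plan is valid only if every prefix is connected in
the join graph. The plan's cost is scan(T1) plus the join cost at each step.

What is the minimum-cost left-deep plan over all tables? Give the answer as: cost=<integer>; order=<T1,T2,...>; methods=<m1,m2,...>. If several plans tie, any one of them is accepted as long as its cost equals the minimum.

cost=2840; order=B,A,C; methods=nl_idx,hash

Selinger DP (subsets sized 1..n):
  {A}: scan cost=250, card=250
  {C}: scan cost=80, card=80
  {B}: scan cost=80, card=80
  {AC}: card=500; try (A,nl_idx)→1220, (C,hash)→1620, (A,merge)→2970, (C,merge)→3140, (A,hash)→4160, (A,nl)→20080 …(+1); best=1220 via (A,nl_idx)
  {AB}: card=500; try (A,nl_idx)→1220, (B,hash)→1620, (A,merge)→2970, (B,merge)→3140, (A,hash)→4160, (A,nl)→20080 …(+1); best=1220 via (A,nl_idx)
  {ABC}: card=1000; try (C,hash)→2840, (B,hash)→2840, (C,merge)→6860, (B,merge)→6860, (C,nl)→41220, (B,nl)→41220; best=2840 via (C,hash)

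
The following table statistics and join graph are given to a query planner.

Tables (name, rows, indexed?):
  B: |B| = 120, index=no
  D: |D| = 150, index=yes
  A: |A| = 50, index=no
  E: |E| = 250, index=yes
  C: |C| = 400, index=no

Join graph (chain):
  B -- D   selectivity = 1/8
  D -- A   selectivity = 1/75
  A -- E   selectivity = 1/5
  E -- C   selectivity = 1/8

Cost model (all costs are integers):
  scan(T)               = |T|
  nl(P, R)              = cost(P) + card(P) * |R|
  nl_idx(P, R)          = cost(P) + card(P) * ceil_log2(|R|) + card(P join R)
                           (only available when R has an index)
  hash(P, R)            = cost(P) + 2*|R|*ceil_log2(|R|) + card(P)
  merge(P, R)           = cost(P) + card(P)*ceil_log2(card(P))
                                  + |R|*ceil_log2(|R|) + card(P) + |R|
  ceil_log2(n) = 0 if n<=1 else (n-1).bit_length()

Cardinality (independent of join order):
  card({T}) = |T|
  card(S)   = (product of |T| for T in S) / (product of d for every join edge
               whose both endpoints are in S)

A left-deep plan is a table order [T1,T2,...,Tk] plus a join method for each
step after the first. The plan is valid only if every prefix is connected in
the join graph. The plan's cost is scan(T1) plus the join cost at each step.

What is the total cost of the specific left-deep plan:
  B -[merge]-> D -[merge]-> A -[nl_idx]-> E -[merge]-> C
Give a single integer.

step 1: scan B: cost=120, card=120
step 2: join D via merge
    card(P join D) = 120*150/(8) = 2250
    cost = 120 + 120*7 + 150*8 + 120 + 150 = 2430
step 3: join A via merge
    card(P join A) = 2250*50/(75) = 1500
    cost = 2430 + 2250*12 + 50*6 + 2250 + 50 = 32030
step 4: join E via nl_idx
    card(P join E) = 1500*250/(5) = 75000
    cost = 32030 + 1500*8 + 75000 = 119030
step 5: join C via merge
    card(P join C) = 75000*400/(8) = 3750000
    cost = 119030 + 75000*17 + 400*9 + 75000 + 400 = 1473030

1473030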